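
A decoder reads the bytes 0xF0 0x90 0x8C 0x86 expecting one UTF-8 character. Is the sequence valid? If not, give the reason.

valid

Leading byte 0xF0 = 11110000 → 4-byte form.
Continuation bytes 0x90=10010000, 0x8C=10001100, 0x86=10000110 all match 10xxxxxx.
Decoded value 0x10306 is ≥ 0x10000 (shortest form) and not a surrogate.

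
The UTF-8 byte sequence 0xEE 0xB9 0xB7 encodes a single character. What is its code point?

U+EE77

Leading byte 0xEE = 11101110 matches 1110xxxx → 3-byte sequence.
Byte 1: 0xEE = 11101110, payload 1110 (4 bits).
Byte 2: 0xB9 = 10111001 (10xxxxxx ✓), payload 111001.
Byte 3: 0xB7 = 10110111 (10xxxxxx ✓), payload 110111.
Concatenate: 1110111001110111 = 0xEE77 (16 bits → U+EE77).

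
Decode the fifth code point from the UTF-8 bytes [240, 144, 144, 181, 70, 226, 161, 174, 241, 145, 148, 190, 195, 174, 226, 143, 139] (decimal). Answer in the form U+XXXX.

Offset 0: leading byte 0xF0 = 11110000 → 4-byte char #1 = F0 90 90 B5.
Offset 4: leading byte 0x46 = 01000110 → 1-byte char #2 = 46.
Offset 5: leading byte 0xE2 = 11100010 → 3-byte char #3 = E2 A1 AE.
Offset 8: leading byte 0xF1 = 11110001 → 4-byte char #4 = F1 91 94 BE.
Offset 12: leading byte 0xC3 = 11000011 → 2-byte char #5 = C3 AE.
Leading byte 0xC3 = 11000011 matches 110xxxxx → 2-byte sequence.
Byte 1: 0xC3 = 11000011, payload 00011 (5 bits).
Byte 2: 0xAE = 10101110 (10xxxxxx ✓), payload 101110.
Concatenate: 00011101110 = 0xEE (11 bits → U+00EE).

U+00EE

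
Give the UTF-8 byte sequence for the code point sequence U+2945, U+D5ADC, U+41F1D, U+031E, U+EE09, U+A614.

E2 A5 85 F3 95 AB 9C F1 81 BC 9D CC 9E EE B8 89 EA 98 94

U+2945: 3-byte form → E2 A5 85.
U+D5ADC: 4-byte form → F3 95 AB 9C.
U+41F1D: 4-byte form → F1 81 BC 9D.
U+031E: 2-byte form → CC 9E.
U+EE09: 3-byte form → EE B8 89.
U+A614: 3-byte form → EA 98 94.
Concatenated (19 bytes): E2 A5 85 F3 95 AB 9C F1 81 BC 9D CC 9E EE B8 89 EA 98 94.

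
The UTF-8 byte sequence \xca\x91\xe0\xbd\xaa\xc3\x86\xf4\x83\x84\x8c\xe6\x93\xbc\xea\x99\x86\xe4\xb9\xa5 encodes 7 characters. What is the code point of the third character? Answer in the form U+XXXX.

U+00C6

Offset 0: leading byte 0xCA = 11001010 → 2-byte char #1 = CA 91.
Offset 2: leading byte 0xE0 = 11100000 → 3-byte char #2 = E0 BD AA.
Offset 5: leading byte 0xC3 = 11000011 → 2-byte char #3 = C3 86.
Leading byte 0xC3 = 11000011 matches 110xxxxx → 2-byte sequence.
Byte 1: 0xC3 = 11000011, payload 00011 (5 bits).
Byte 2: 0x86 = 10000110 (10xxxxxx ✓), payload 000110.
Concatenate: 00011000110 = 0xC6 (11 bits → U+00C6).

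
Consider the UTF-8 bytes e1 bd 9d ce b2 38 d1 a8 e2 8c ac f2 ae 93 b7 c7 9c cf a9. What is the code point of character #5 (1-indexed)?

U+232C

Offset 0: leading byte 0xE1 = 11100001 → 3-byte char #1 = E1 BD 9D.
Offset 3: leading byte 0xCE = 11001110 → 2-byte char #2 = CE B2.
Offset 5: leading byte 0x38 = 00111000 → 1-byte char #3 = 38.
Offset 6: leading byte 0xD1 = 11010001 → 2-byte char #4 = D1 A8.
Offset 8: leading byte 0xE2 = 11100010 → 3-byte char #5 = E2 8C AC.
Leading byte 0xE2 = 11100010 matches 1110xxxx → 3-byte sequence.
Byte 1: 0xE2 = 11100010, payload 0010 (4 bits).
Byte 2: 0x8C = 10001100 (10xxxxxx ✓), payload 001100.
Byte 3: 0xAC = 10101100 (10xxxxxx ✓), payload 101100.
Concatenate: 0010001100101100 = 0x232C (16 bits → U+232C).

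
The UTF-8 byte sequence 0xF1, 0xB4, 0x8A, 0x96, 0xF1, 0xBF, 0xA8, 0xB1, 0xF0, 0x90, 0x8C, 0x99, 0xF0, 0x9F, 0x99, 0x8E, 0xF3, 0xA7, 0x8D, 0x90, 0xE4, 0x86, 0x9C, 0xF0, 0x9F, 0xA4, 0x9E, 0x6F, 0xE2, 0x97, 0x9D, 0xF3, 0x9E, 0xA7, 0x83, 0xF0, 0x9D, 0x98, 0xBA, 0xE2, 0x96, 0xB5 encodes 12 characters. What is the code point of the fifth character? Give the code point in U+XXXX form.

Offset 0: leading byte 0xF1 = 11110001 → 4-byte char #1 = F1 B4 8A 96.
Offset 4: leading byte 0xF1 = 11110001 → 4-byte char #2 = F1 BF A8 B1.
Offset 8: leading byte 0xF0 = 11110000 → 4-byte char #3 = F0 90 8C 99.
Offset 12: leading byte 0xF0 = 11110000 → 4-byte char #4 = F0 9F 99 8E.
Offset 16: leading byte 0xF3 = 11110011 → 4-byte char #5 = F3 A7 8D 90.
Leading byte 0xF3 = 11110011 matches 11110xxx → 4-byte sequence.
Byte 1: 0xF3 = 11110011, payload 011 (3 bits).
Byte 2: 0xA7 = 10100111 (10xxxxxx ✓), payload 100111.
Byte 3: 0x8D = 10001101 (10xxxxxx ✓), payload 001101.
Byte 4: 0x90 = 10010000 (10xxxxxx ✓), payload 010000.
Concatenate: 011100111001101010000 = 0xE7350 (21 bits → U+E7350).

U+E7350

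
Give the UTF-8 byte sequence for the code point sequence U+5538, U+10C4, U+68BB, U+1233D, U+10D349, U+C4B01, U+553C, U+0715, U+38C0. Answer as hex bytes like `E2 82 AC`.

E5 94 B8 E1 83 84 E6 A2 BB F0 92 8C BD F4 8D 8D 89 F3 84 AC 81 E5 94 BC DC 95 E3 A3 80

U+5538: 3-byte form → E5 94 B8.
U+10C4: 3-byte form → E1 83 84.
U+68BB: 3-byte form → E6 A2 BB.
U+1233D: 4-byte form → F0 92 8C BD.
U+10D349: 4-byte form → F4 8D 8D 89.
U+C4B01: 4-byte form → F3 84 AC 81.
U+553C: 3-byte form → E5 94 BC.
U+0715: 2-byte form → DC 95.
U+38C0: 3-byte form → E3 A3 80.
Concatenated (29 bytes): E5 94 B8 E1 83 84 E6 A2 BB F0 92 8C BD F4 8D 8D 89 F3 84 AC 81 E5 94 BC DC 95 E3 A3 80.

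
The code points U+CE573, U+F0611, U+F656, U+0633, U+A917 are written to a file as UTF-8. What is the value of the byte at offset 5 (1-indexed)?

0xF3

1-indexed offset 5 is 0-indexed offset 4.
U+CE573 → 4-byte form F3 8E 95 B3 at offsets 0–3.
U+F0611 → 4-byte form F3 B0 98 91 at offsets 4–7.
Offset 4 falls in char 2's range; it's byte 1 of F3 B0 98 91 = 0xF3.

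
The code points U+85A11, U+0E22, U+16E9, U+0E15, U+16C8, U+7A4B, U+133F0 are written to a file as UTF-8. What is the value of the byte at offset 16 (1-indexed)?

1-indexed offset 16 is 0-indexed offset 15.
U+85A11 → 4-byte form F2 85 A8 91 at offsets 0–3.
U+0E22 → 3-byte form E0 B8 A2 at offsets 4–6.
U+16E9 → 3-byte form E1 9B A9 at offsets 7–9.
U+0E15 → 3-byte form E0 B8 95 at offsets 10–12.
U+16C8 → 3-byte form E1 9B 88 at offsets 13–15.
Offset 15 falls in char 5's range; it's byte 3 of E1 9B 88 = 0x88.

0x88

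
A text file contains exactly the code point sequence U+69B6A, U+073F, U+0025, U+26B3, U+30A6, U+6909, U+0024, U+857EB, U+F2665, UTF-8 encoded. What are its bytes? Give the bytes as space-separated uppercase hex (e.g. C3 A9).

U+69B6A: 4-byte form → F1 A9 AD AA.
U+073F: 2-byte form → DC BF.
U+0025: 1-byte form → 25.
U+26B3: 3-byte form → E2 9A B3.
U+30A6: 3-byte form → E3 82 A6.
U+6909: 3-byte form → E6 A4 89.
U+0024: 1-byte form → 24.
U+857EB: 4-byte form → F2 85 9F AB.
U+F2665: 4-byte form → F3 B2 99 A5.
Concatenated (25 bytes): F1 A9 AD AA DC BF 25 E2 9A B3 E3 82 A6 E6 A4 89 24 F2 85 9F AB F3 B2 99 A5.

F1 A9 AD AA DC BF 25 E2 9A B3 E3 82 A6 E6 A4 89 24 F2 85 9F AB F3 B2 99 A5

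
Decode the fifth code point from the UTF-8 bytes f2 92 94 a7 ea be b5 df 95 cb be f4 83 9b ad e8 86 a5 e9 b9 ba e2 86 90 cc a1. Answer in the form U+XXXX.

Offset 0: leading byte 0xF2 = 11110010 → 4-byte char #1 = F2 92 94 A7.
Offset 4: leading byte 0xEA = 11101010 → 3-byte char #2 = EA BE B5.
Offset 7: leading byte 0xDF = 11011111 → 2-byte char #3 = DF 95.
Offset 9: leading byte 0xCB = 11001011 → 2-byte char #4 = CB BE.
Offset 11: leading byte 0xF4 = 11110100 → 4-byte char #5 = F4 83 9B AD.
Leading byte 0xF4 = 11110100 matches 11110xxx → 4-byte sequence.
Byte 1: 0xF4 = 11110100, payload 100 (3 bits).
Byte 2: 0x83 = 10000011 (10xxxxxx ✓), payload 000011.
Byte 3: 0x9B = 10011011 (10xxxxxx ✓), payload 011011.
Byte 4: 0xAD = 10101101 (10xxxxxx ✓), payload 101101.
Concatenate: 100000011011011101101 = 0x1036ED (21 bits → U+1036ED).

U+1036ED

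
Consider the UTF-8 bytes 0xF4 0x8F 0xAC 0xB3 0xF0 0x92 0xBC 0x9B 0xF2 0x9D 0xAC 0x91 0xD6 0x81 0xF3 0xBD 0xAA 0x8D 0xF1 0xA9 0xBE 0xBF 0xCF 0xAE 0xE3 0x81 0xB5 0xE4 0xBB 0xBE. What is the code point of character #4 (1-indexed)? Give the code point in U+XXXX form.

Offset 0: leading byte 0xF4 = 11110100 → 4-byte char #1 = F4 8F AC B3.
Offset 4: leading byte 0xF0 = 11110000 → 4-byte char #2 = F0 92 BC 9B.
Offset 8: leading byte 0xF2 = 11110010 → 4-byte char #3 = F2 9D AC 91.
Offset 12: leading byte 0xD6 = 11010110 → 2-byte char #4 = D6 81.
Leading byte 0xD6 = 11010110 matches 110xxxxx → 2-byte sequence.
Byte 1: 0xD6 = 11010110, payload 10110 (5 bits).
Byte 2: 0x81 = 10000001 (10xxxxxx ✓), payload 000001.
Concatenate: 10110000001 = 0x581 (11 bits → U+0581).

U+0581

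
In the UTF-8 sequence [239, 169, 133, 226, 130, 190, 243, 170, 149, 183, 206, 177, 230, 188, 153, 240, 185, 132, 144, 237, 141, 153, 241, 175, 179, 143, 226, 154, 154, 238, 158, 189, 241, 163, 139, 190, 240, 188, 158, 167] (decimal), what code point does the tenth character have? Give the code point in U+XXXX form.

U+E7BD

Offset 0: leading byte 0xEF = 11101111 → 3-byte char #1 = EF A9 85.
Offset 3: leading byte 0xE2 = 11100010 → 3-byte char #2 = E2 82 BE.
Offset 6: leading byte 0xF3 = 11110011 → 4-byte char #3 = F3 AA 95 B7.
Offset 10: leading byte 0xCE = 11001110 → 2-byte char #4 = CE B1.
Offset 12: leading byte 0xE6 = 11100110 → 3-byte char #5 = E6 BC 99.
Offset 15: leading byte 0xF0 = 11110000 → 4-byte char #6 = F0 B9 84 90.
Offset 19: leading byte 0xED = 11101101 → 3-byte char #7 = ED 8D 99.
Offset 22: leading byte 0xF1 = 11110001 → 4-byte char #8 = F1 AF B3 8F.
Offset 26: leading byte 0xE2 = 11100010 → 3-byte char #9 = E2 9A 9A.
Offset 29: leading byte 0xEE = 11101110 → 3-byte char #10 = EE 9E BD.
Leading byte 0xEE = 11101110 matches 1110xxxx → 3-byte sequence.
Byte 1: 0xEE = 11101110, payload 1110 (4 bits).
Byte 2: 0x9E = 10011110 (10xxxxxx ✓), payload 011110.
Byte 3: 0xBD = 10111101 (10xxxxxx ✓), payload 111101.
Concatenate: 1110011110111101 = 0xE7BD (16 bits → U+E7BD).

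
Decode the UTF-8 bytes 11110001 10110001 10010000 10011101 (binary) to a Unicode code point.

Leading byte 0xF1 = 11110001 matches 11110xxx → 4-byte sequence.
Byte 1: 0xF1 = 11110001, payload 001 (3 bits).
Byte 2: 0xB1 = 10110001 (10xxxxxx ✓), payload 110001.
Byte 3: 0x90 = 10010000 (10xxxxxx ✓), payload 010000.
Byte 4: 0x9D = 10011101 (10xxxxxx ✓), payload 011101.
Concatenate: 001110001010000011101 = 0x7141D (21 bits → U+7141D).

U+7141D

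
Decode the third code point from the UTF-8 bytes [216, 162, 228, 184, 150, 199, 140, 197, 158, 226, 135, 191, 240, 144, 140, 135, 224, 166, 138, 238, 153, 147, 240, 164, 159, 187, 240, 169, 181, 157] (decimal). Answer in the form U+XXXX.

Offset 0: leading byte 0xD8 = 11011000 → 2-byte char #1 = D8 A2.
Offset 2: leading byte 0xE4 = 11100100 → 3-byte char #2 = E4 B8 96.
Offset 5: leading byte 0xC7 = 11000111 → 2-byte char #3 = C7 8C.
Leading byte 0xC7 = 11000111 matches 110xxxxx → 2-byte sequence.
Byte 1: 0xC7 = 11000111, payload 00111 (5 bits).
Byte 2: 0x8C = 10001100 (10xxxxxx ✓), payload 001100.
Concatenate: 00111001100 = 0x1CC (11 bits → U+01CC).

U+01CC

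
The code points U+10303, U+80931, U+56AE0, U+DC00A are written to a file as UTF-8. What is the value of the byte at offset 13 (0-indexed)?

U+10303 → 4-byte form F0 90 8C 83 at offsets 0–3.
U+80931 → 4-byte form F2 80 A4 B1 at offsets 4–7.
U+56AE0 → 4-byte form F1 96 AB A0 at offsets 8–11.
U+DC00A → 4-byte form F3 9C 80 8A at offsets 12–15.
Offset 13 falls in char 4's range; it's byte 2 of F3 9C 80 8A = 0x9C.

0x9C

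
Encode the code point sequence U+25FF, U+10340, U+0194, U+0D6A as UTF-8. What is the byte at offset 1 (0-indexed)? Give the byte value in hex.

U+25FF → 3-byte form E2 97 BF at offsets 0–2.
Offset 1 falls in char 1's range; it's byte 2 of E2 97 BF = 0x97.

0x97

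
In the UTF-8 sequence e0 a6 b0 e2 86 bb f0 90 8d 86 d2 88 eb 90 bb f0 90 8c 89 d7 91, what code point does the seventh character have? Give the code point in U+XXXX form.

U+05D1

Offset 0: leading byte 0xE0 = 11100000 → 3-byte char #1 = E0 A6 B0.
Offset 3: leading byte 0xE2 = 11100010 → 3-byte char #2 = E2 86 BB.
Offset 6: leading byte 0xF0 = 11110000 → 4-byte char #3 = F0 90 8D 86.
Offset 10: leading byte 0xD2 = 11010010 → 2-byte char #4 = D2 88.
Offset 12: leading byte 0xEB = 11101011 → 3-byte char #5 = EB 90 BB.
Offset 15: leading byte 0xF0 = 11110000 → 4-byte char #6 = F0 90 8C 89.
Offset 19: leading byte 0xD7 = 11010111 → 2-byte char #7 = D7 91.
Leading byte 0xD7 = 11010111 matches 110xxxxx → 2-byte sequence.
Byte 1: 0xD7 = 11010111, payload 10111 (5 bits).
Byte 2: 0x91 = 10010001 (10xxxxxx ✓), payload 010001.
Concatenate: 10111010001 = 0x5D1 (11 bits → U+05D1).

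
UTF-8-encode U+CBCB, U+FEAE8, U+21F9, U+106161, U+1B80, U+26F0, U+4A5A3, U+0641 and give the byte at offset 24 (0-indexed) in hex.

0xD9

U+CBCB → 3-byte form EC AF 8B at offsets 0–2.
U+FEAE8 → 4-byte form F3 BE AB A8 at offsets 3–6.
U+21F9 → 3-byte form E2 87 B9 at offsets 7–9.
U+106161 → 4-byte form F4 86 85 A1 at offsets 10–13.
U+1B80 → 3-byte form E1 AE 80 at offsets 14–16.
U+26F0 → 3-byte form E2 9B B0 at offsets 17–19.
U+4A5A3 → 4-byte form F1 8A 96 A3 at offsets 20–23.
U+0641 → 2-byte form D9 81 at offsets 24–25.
Offset 24 falls in char 8's range; it's byte 1 of D9 81 = 0xD9.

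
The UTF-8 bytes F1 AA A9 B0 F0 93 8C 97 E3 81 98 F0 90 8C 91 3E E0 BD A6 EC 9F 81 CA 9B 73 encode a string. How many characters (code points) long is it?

9

Byte at offset 0: 0xF1 = 11110001 → 4-byte char (#1). Advance 4.
Byte at offset 4: 0xF0 = 11110000 → 4-byte char (#2). Advance 4.
Byte at offset 8: 0xE3 = 11100011 → 3-byte char (#3). Advance 3.
Byte at offset 11: 0xF0 = 11110000 → 4-byte char (#4). Advance 4.
Byte at offset 15: 0x3E = 00111110 → 1-byte char (#5). Advance 1.
Byte at offset 16: 0xE0 = 11100000 → 3-byte char (#6). Advance 3.
Byte at offset 19: 0xEC = 11101100 → 3-byte char (#7). Advance 3.
Byte at offset 22: 0xCA = 11001010 → 2-byte char (#8). Advance 2.
Byte at offset 24: 0x73 = 01110011 → 1-byte char (#9). Advance 1.
Reached end at offset 25 after 9 code points.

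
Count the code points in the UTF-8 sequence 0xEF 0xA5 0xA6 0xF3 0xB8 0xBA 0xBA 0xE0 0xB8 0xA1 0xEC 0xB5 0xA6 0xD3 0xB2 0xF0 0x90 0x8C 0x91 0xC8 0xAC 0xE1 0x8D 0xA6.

Byte at offset 0: 0xEF = 11101111 → 3-byte char (#1). Advance 3.
Byte at offset 3: 0xF3 = 11110011 → 4-byte char (#2). Advance 4.
Byte at offset 7: 0xE0 = 11100000 → 3-byte char (#3). Advance 3.
Byte at offset 10: 0xEC = 11101100 → 3-byte char (#4). Advance 3.
Byte at offset 13: 0xD3 = 11010011 → 2-byte char (#5). Advance 2.
Byte at offset 15: 0xF0 = 11110000 → 4-byte char (#6). Advance 4.
Byte at offset 19: 0xC8 = 11001000 → 2-byte char (#7). Advance 2.
Byte at offset 21: 0xE1 = 11100001 → 3-byte char (#8). Advance 3.
Reached end at offset 24 after 8 code points.

8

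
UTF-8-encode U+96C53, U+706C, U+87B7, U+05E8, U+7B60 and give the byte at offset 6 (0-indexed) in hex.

0xAC

U+96C53 → 4-byte form F2 96 B1 93 at offsets 0–3.
U+706C → 3-byte form E7 81 AC at offsets 4–6.
Offset 6 falls in char 2's range; it's byte 3 of E7 81 AC = 0xAC.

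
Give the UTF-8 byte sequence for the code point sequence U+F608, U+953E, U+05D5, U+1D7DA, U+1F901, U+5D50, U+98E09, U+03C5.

EF 98 88 E9 94 BE D7 95 F0 9D 9F 9A F0 9F A4 81 E5 B5 90 F2 98 B8 89 CF 85

U+F608: 3-byte form → EF 98 88.
U+953E: 3-byte form → E9 94 BE.
U+05D5: 2-byte form → D7 95.
U+1D7DA: 4-byte form → F0 9D 9F 9A.
U+1F901: 4-byte form → F0 9F A4 81.
U+5D50: 3-byte form → E5 B5 90.
U+98E09: 4-byte form → F2 98 B8 89.
U+03C5: 2-byte form → CF 85.
Concatenated (25 bytes): EF 98 88 E9 94 BE D7 95 F0 9D 9F 9A F0 9F A4 81 E5 B5 90 F2 98 B8 89 CF 85.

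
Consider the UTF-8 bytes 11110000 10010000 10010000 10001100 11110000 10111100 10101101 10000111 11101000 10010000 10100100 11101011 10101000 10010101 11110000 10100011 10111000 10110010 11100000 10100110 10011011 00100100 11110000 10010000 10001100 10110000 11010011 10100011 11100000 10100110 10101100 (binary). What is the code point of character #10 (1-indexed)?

Offset 0: leading byte 0xF0 = 11110000 → 4-byte char #1 = F0 90 90 8C.
Offset 4: leading byte 0xF0 = 11110000 → 4-byte char #2 = F0 BC AD 87.
Offset 8: leading byte 0xE8 = 11101000 → 3-byte char #3 = E8 90 A4.
Offset 11: leading byte 0xEB = 11101011 → 3-byte char #4 = EB A8 95.
Offset 14: leading byte 0xF0 = 11110000 → 4-byte char #5 = F0 A3 B8 B2.
Offset 18: leading byte 0xE0 = 11100000 → 3-byte char #6 = E0 A6 9B.
Offset 21: leading byte 0x24 = 00100100 → 1-byte char #7 = 24.
Offset 22: leading byte 0xF0 = 11110000 → 4-byte char #8 = F0 90 8C B0.
Offset 26: leading byte 0xD3 = 11010011 → 2-byte char #9 = D3 A3.
Offset 28: leading byte 0xE0 = 11100000 → 3-byte char #10 = E0 A6 AC.
Leading byte 0xE0 = 11100000 matches 1110xxxx → 3-byte sequence.
Byte 1: 0xE0 = 11100000, payload 0000 (4 bits).
Byte 2: 0xA6 = 10100110 (10xxxxxx ✓), payload 100110.
Byte 3: 0xAC = 10101100 (10xxxxxx ✓), payload 101100.
Concatenate: 0000100110101100 = 0x9AC (16 bits → U+09AC).

U+09AC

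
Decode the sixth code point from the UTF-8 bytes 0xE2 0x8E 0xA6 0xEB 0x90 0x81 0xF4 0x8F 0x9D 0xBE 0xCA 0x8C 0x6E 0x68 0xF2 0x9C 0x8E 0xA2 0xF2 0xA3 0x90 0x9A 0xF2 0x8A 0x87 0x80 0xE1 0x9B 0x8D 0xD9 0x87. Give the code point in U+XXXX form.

Offset 0: leading byte 0xE2 = 11100010 → 3-byte char #1 = E2 8E A6.
Offset 3: leading byte 0xEB = 11101011 → 3-byte char #2 = EB 90 81.
Offset 6: leading byte 0xF4 = 11110100 → 4-byte char #3 = F4 8F 9D BE.
Offset 10: leading byte 0xCA = 11001010 → 2-byte char #4 = CA 8C.
Offset 12: leading byte 0x6E = 01101110 → 1-byte char #5 = 6E.
Offset 13: leading byte 0x68 = 01101000 → 1-byte char #6 = 68.
Leading byte 0x68 = 01101000 matches 0xxxxxxx → 1-byte sequence.
Byte 1: 0x68 = 01101000, payload 1101000 (7 bits).
Concatenate: 1101000 = 0x68 (7 bits → U+0068).

U+0068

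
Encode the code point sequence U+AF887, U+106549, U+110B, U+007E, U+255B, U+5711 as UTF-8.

F2 AF A2 87 F4 86 95 89 E1 84 8B 7E E2 95 9B E5 9C 91

U+AF887: 4-byte form → F2 AF A2 87.
U+106549: 4-byte form → F4 86 95 89.
U+110B: 3-byte form → E1 84 8B.
U+007E: 1-byte form → 7E.
U+255B: 3-byte form → E2 95 9B.
U+5711: 3-byte form → E5 9C 91.
Concatenated (18 bytes): F2 AF A2 87 F4 86 95 89 E1 84 8B 7E E2 95 9B E5 9C 91.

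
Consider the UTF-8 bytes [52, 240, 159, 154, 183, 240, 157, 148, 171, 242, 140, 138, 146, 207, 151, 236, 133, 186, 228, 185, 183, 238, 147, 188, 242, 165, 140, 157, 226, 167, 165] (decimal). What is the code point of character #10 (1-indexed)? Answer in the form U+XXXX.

Offset 0: leading byte 0x34 = 00110100 → 1-byte char #1 = 34.
Offset 1: leading byte 0xF0 = 11110000 → 4-byte char #2 = F0 9F 9A B7.
Offset 5: leading byte 0xF0 = 11110000 → 4-byte char #3 = F0 9D 94 AB.
Offset 9: leading byte 0xF2 = 11110010 → 4-byte char #4 = F2 8C 8A 92.
Offset 13: leading byte 0xCF = 11001111 → 2-byte char #5 = CF 97.
Offset 15: leading byte 0xEC = 11101100 → 3-byte char #6 = EC 85 BA.
Offset 18: leading byte 0xE4 = 11100100 → 3-byte char #7 = E4 B9 B7.
Offset 21: leading byte 0xEE = 11101110 → 3-byte char #8 = EE 93 BC.
Offset 24: leading byte 0xF2 = 11110010 → 4-byte char #9 = F2 A5 8C 9D.
Offset 28: leading byte 0xE2 = 11100010 → 3-byte char #10 = E2 A7 A5.
Leading byte 0xE2 = 11100010 matches 1110xxxx → 3-byte sequence.
Byte 1: 0xE2 = 11100010, payload 0010 (4 bits).
Byte 2: 0xA7 = 10100111 (10xxxxxx ✓), payload 100111.
Byte 3: 0xA5 = 10100101 (10xxxxxx ✓), payload 100101.
Concatenate: 0010100111100101 = 0x29E5 (16 bits → U+29E5).

U+29E5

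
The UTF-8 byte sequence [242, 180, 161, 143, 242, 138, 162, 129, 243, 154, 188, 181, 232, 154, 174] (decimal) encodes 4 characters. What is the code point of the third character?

Offset 0: leading byte 0xF2 = 11110010 → 4-byte char #1 = F2 B4 A1 8F.
Offset 4: leading byte 0xF2 = 11110010 → 4-byte char #2 = F2 8A A2 81.
Offset 8: leading byte 0xF3 = 11110011 → 4-byte char #3 = F3 9A BC B5.
Leading byte 0xF3 = 11110011 matches 11110xxx → 4-byte sequence.
Byte 1: 0xF3 = 11110011, payload 011 (3 bits).
Byte 2: 0x9A = 10011010 (10xxxxxx ✓), payload 011010.
Byte 3: 0xBC = 10111100 (10xxxxxx ✓), payload 111100.
Byte 4: 0xB5 = 10110101 (10xxxxxx ✓), payload 110101.
Concatenate: 011011010111100110101 = 0xDAF35 (21 bits → U+DAF35).

U+DAF35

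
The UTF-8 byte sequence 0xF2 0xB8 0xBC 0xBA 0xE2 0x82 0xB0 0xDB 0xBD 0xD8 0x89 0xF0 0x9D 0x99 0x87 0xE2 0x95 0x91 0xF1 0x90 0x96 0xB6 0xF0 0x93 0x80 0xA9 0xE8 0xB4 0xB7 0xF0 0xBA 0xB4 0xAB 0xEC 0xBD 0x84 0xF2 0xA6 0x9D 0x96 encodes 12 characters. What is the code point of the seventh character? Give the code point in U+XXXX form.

U+505B6

Offset 0: leading byte 0xF2 = 11110010 → 4-byte char #1 = F2 B8 BC BA.
Offset 4: leading byte 0xE2 = 11100010 → 3-byte char #2 = E2 82 B0.
Offset 7: leading byte 0xDB = 11011011 → 2-byte char #3 = DB BD.
Offset 9: leading byte 0xD8 = 11011000 → 2-byte char #4 = D8 89.
Offset 11: leading byte 0xF0 = 11110000 → 4-byte char #5 = F0 9D 99 87.
Offset 15: leading byte 0xE2 = 11100010 → 3-byte char #6 = E2 95 91.
Offset 18: leading byte 0xF1 = 11110001 → 4-byte char #7 = F1 90 96 B6.
Leading byte 0xF1 = 11110001 matches 11110xxx → 4-byte sequence.
Byte 1: 0xF1 = 11110001, payload 001 (3 bits).
Byte 2: 0x90 = 10010000 (10xxxxxx ✓), payload 010000.
Byte 3: 0x96 = 10010110 (10xxxxxx ✓), payload 010110.
Byte 4: 0xB6 = 10110110 (10xxxxxx ✓), payload 110110.
Concatenate: 001010000010110110110 = 0x505B6 (21 bits → U+505B6).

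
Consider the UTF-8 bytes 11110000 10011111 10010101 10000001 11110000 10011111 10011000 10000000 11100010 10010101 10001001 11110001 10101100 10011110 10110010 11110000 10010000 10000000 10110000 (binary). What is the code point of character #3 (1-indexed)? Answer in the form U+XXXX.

Offset 0: leading byte 0xF0 = 11110000 → 4-byte char #1 = F0 9F 95 81.
Offset 4: leading byte 0xF0 = 11110000 → 4-byte char #2 = F0 9F 98 80.
Offset 8: leading byte 0xE2 = 11100010 → 3-byte char #3 = E2 95 89.
Leading byte 0xE2 = 11100010 matches 1110xxxx → 3-byte sequence.
Byte 1: 0xE2 = 11100010, payload 0010 (4 bits).
Byte 2: 0x95 = 10010101 (10xxxxxx ✓), payload 010101.
Byte 3: 0x89 = 10001001 (10xxxxxx ✓), payload 001001.
Concatenate: 0010010101001001 = 0x2549 (16 bits → U+2549).

U+2549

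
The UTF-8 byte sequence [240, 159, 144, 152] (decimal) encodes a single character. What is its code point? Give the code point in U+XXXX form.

Leading byte 0xF0 = 11110000 matches 11110xxx → 4-byte sequence.
Byte 1: 0xF0 = 11110000, payload 000 (3 bits).
Byte 2: 0x9F = 10011111 (10xxxxxx ✓), payload 011111.
Byte 3: 0x90 = 10010000 (10xxxxxx ✓), payload 010000.
Byte 4: 0x98 = 10011000 (10xxxxxx ✓), payload 011000.
Concatenate: 000011111010000011000 = 0x1F418 (21 bits → U+1F418).

U+1F418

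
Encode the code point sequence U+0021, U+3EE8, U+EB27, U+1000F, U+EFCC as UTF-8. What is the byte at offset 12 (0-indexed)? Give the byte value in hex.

0xBF

U+0021 → 1-byte form 21 at offsets 0–0.
U+3EE8 → 3-byte form E3 BB A8 at offsets 1–3.
U+EB27 → 3-byte form EE AC A7 at offsets 4–6.
U+1000F → 4-byte form F0 90 80 8F at offsets 7–10.
U+EFCC → 3-byte form EE BF 8C at offsets 11–13.
Offset 12 falls in char 5's range; it's byte 2 of EE BF 8C = 0xBF.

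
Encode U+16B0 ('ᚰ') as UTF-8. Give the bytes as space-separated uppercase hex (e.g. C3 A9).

U+16B0 = 0x16B0 = 5808 decimal. In range U+0800–U+FFFF → 3-byte form: 1110xxxx 10xxxxxx 10xxxxxx.
Binary (16 bits): 0001011010110000.
Split 4+6+6: 0001 | 011010 | 110000.
Byte 1: 11100001 = 0xE1.
Byte 2: 10011010 = 0x9A.
Byte 3: 10110000 = 0xB0.

E1 9A B0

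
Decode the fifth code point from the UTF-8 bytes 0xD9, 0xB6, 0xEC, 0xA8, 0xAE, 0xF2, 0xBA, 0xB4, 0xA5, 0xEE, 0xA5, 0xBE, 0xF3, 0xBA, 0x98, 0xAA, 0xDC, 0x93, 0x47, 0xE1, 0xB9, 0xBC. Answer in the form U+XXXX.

Offset 0: leading byte 0xD9 = 11011001 → 2-byte char #1 = D9 B6.
Offset 2: leading byte 0xEC = 11101100 → 3-byte char #2 = EC A8 AE.
Offset 5: leading byte 0xF2 = 11110010 → 4-byte char #3 = F2 BA B4 A5.
Offset 9: leading byte 0xEE = 11101110 → 3-byte char #4 = EE A5 BE.
Offset 12: leading byte 0xF3 = 11110011 → 4-byte char #5 = F3 BA 98 AA.
Leading byte 0xF3 = 11110011 matches 11110xxx → 4-byte sequence.
Byte 1: 0xF3 = 11110011, payload 011 (3 bits).
Byte 2: 0xBA = 10111010 (10xxxxxx ✓), payload 111010.
Byte 3: 0x98 = 10011000 (10xxxxxx ✓), payload 011000.
Byte 4: 0xAA = 10101010 (10xxxxxx ✓), payload 101010.
Concatenate: 011111010011000101010 = 0xFA62A (21 bits → U+FA62A).

U+FA62A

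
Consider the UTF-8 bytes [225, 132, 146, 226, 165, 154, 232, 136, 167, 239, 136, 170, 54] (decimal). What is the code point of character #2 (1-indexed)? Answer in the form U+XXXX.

U+295A

Offset 0: leading byte 0xE1 = 11100001 → 3-byte char #1 = E1 84 92.
Offset 3: leading byte 0xE2 = 11100010 → 3-byte char #2 = E2 A5 9A.
Leading byte 0xE2 = 11100010 matches 1110xxxx → 3-byte sequence.
Byte 1: 0xE2 = 11100010, payload 0010 (4 bits).
Byte 2: 0xA5 = 10100101 (10xxxxxx ✓), payload 100101.
Byte 3: 0x9A = 10011010 (10xxxxxx ✓), payload 011010.
Concatenate: 0010100101011010 = 0x295A (16 bits → U+295A).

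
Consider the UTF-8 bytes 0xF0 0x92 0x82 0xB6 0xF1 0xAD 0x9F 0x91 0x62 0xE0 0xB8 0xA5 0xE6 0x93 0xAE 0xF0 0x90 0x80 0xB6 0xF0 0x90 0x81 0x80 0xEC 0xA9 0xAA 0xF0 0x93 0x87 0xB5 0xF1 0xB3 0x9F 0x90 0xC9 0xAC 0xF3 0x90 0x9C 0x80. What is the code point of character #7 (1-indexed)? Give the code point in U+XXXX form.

Offset 0: leading byte 0xF0 = 11110000 → 4-byte char #1 = F0 92 82 B6.
Offset 4: leading byte 0xF1 = 11110001 → 4-byte char #2 = F1 AD 9F 91.
Offset 8: leading byte 0x62 = 01100010 → 1-byte char #3 = 62.
Offset 9: leading byte 0xE0 = 11100000 → 3-byte char #4 = E0 B8 A5.
Offset 12: leading byte 0xE6 = 11100110 → 3-byte char #5 = E6 93 AE.
Offset 15: leading byte 0xF0 = 11110000 → 4-byte char #6 = F0 90 80 B6.
Offset 19: leading byte 0xF0 = 11110000 → 4-byte char #7 = F0 90 81 80.
Leading byte 0xF0 = 11110000 matches 11110xxx → 4-byte sequence.
Byte 1: 0xF0 = 11110000, payload 000 (3 bits).
Byte 2: 0x90 = 10010000 (10xxxxxx ✓), payload 010000.
Byte 3: 0x81 = 10000001 (10xxxxxx ✓), payload 000001.
Byte 4: 0x80 = 10000000 (10xxxxxx ✓), payload 000000.
Concatenate: 000010000000001000000 = 0x10040 (21 bits → U+10040).

U+10040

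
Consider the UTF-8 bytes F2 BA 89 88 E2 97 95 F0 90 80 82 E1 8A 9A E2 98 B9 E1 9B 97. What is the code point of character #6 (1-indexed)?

Offset 0: leading byte 0xF2 = 11110010 → 4-byte char #1 = F2 BA 89 88.
Offset 4: leading byte 0xE2 = 11100010 → 3-byte char #2 = E2 97 95.
Offset 7: leading byte 0xF0 = 11110000 → 4-byte char #3 = F0 90 80 82.
Offset 11: leading byte 0xE1 = 11100001 → 3-byte char #4 = E1 8A 9A.
Offset 14: leading byte 0xE2 = 11100010 → 3-byte char #5 = E2 98 B9.
Offset 17: leading byte 0xE1 = 11100001 → 3-byte char #6 = E1 9B 97.
Leading byte 0xE1 = 11100001 matches 1110xxxx → 3-byte sequence.
Byte 1: 0xE1 = 11100001, payload 0001 (4 bits).
Byte 2: 0x9B = 10011011 (10xxxxxx ✓), payload 011011.
Byte 3: 0x97 = 10010111 (10xxxxxx ✓), payload 010111.
Concatenate: 0001011011010111 = 0x16D7 (16 bits → U+16D7).

U+16D7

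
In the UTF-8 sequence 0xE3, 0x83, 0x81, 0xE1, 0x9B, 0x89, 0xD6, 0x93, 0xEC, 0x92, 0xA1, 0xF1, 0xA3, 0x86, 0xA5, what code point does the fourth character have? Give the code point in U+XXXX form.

U+C4A1

Offset 0: leading byte 0xE3 = 11100011 → 3-byte char #1 = E3 83 81.
Offset 3: leading byte 0xE1 = 11100001 → 3-byte char #2 = E1 9B 89.
Offset 6: leading byte 0xD6 = 11010110 → 2-byte char #3 = D6 93.
Offset 8: leading byte 0xEC = 11101100 → 3-byte char #4 = EC 92 A1.
Leading byte 0xEC = 11101100 matches 1110xxxx → 3-byte sequence.
Byte 1: 0xEC = 11101100, payload 1100 (4 bits).
Byte 2: 0x92 = 10010010 (10xxxxxx ✓), payload 010010.
Byte 3: 0xA1 = 10100001 (10xxxxxx ✓), payload 100001.
Concatenate: 1100010010100001 = 0xC4A1 (16 bits → U+C4A1).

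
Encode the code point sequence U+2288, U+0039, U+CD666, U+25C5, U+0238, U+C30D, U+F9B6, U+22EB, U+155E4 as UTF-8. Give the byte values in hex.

E2 8A 88 39 F3 8D 99 A6 E2 97 85 C8 B8 EC 8C 8D EF A6 B6 E2 8B AB F0 95 97 A4

U+2288: 3-byte form → E2 8A 88.
U+0039: 1-byte form → 39.
U+CD666: 4-byte form → F3 8D 99 A6.
U+25C5: 3-byte form → E2 97 85.
U+0238: 2-byte form → C8 B8.
U+C30D: 3-byte form → EC 8C 8D.
U+F9B6: 3-byte form → EF A6 B6.
U+22EB: 3-byte form → E2 8B AB.
U+155E4: 4-byte form → F0 95 97 A4.
Concatenated (26 bytes): E2 8A 88 39 F3 8D 99 A6 E2 97 85 C8 B8 EC 8C 8D EF A6 B6 E2 8B AB F0 95 97 A4.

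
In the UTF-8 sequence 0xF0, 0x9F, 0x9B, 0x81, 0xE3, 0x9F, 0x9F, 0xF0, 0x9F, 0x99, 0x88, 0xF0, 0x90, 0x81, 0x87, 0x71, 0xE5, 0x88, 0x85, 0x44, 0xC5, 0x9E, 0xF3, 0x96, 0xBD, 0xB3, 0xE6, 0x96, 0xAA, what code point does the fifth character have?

Offset 0: leading byte 0xF0 = 11110000 → 4-byte char #1 = F0 9F 9B 81.
Offset 4: leading byte 0xE3 = 11100011 → 3-byte char #2 = E3 9F 9F.
Offset 7: leading byte 0xF0 = 11110000 → 4-byte char #3 = F0 9F 99 88.
Offset 11: leading byte 0xF0 = 11110000 → 4-byte char #4 = F0 90 81 87.
Offset 15: leading byte 0x71 = 01110001 → 1-byte char #5 = 71.
Leading byte 0x71 = 01110001 matches 0xxxxxxx → 1-byte sequence.
Byte 1: 0x71 = 01110001, payload 1110001 (7 bits).
Concatenate: 1110001 = 0x71 (7 bits → U+0071).

U+0071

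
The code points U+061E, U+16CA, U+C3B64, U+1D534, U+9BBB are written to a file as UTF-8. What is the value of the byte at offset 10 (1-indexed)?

1-indexed offset 10 is 0-indexed offset 9.
U+061E → 2-byte form D8 9E at offsets 0–1.
U+16CA → 3-byte form E1 9B 8A at offsets 2–4.
U+C3B64 → 4-byte form F3 83 AD A4 at offsets 5–8.
U+1D534 → 4-byte form F0 9D 94 B4 at offsets 9–12.
Offset 9 falls in char 4's range; it's byte 1 of F0 9D 94 B4 = 0xF0.

0xF0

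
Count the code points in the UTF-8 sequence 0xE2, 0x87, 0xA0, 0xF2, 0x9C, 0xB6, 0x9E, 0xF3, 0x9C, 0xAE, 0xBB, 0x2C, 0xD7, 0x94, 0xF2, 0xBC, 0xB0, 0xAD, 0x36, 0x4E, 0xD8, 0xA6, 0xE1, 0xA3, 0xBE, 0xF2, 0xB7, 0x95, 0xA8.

11

Byte at offset 0: 0xE2 = 11100010 → 3-byte char (#1). Advance 3.
Byte at offset 3: 0xF2 = 11110010 → 4-byte char (#2). Advance 4.
Byte at offset 7: 0xF3 = 11110011 → 4-byte char (#3). Advance 4.
Byte at offset 11: 0x2C = 00101100 → 1-byte char (#4). Advance 1.
Byte at offset 12: 0xD7 = 11010111 → 2-byte char (#5). Advance 2.
Byte at offset 14: 0xF2 = 11110010 → 4-byte char (#6). Advance 4.
Byte at offset 18: 0x36 = 00110110 → 1-byte char (#7). Advance 1.
Byte at offset 19: 0x4E = 01001110 → 1-byte char (#8). Advance 1.
Byte at offset 20: 0xD8 = 11011000 → 2-byte char (#9). Advance 2.
Byte at offset 22: 0xE1 = 11100001 → 3-byte char (#10). Advance 3.
Byte at offset 25: 0xF2 = 11110010 → 4-byte char (#11). Advance 4.
Reached end at offset 29 after 11 code points.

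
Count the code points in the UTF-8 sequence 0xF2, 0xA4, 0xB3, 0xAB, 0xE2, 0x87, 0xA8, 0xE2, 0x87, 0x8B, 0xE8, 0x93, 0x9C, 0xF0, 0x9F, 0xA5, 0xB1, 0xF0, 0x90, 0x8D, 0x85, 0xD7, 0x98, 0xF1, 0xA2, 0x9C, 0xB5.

Byte at offset 0: 0xF2 = 11110010 → 4-byte char (#1). Advance 4.
Byte at offset 4: 0xE2 = 11100010 → 3-byte char (#2). Advance 3.
Byte at offset 7: 0xE2 = 11100010 → 3-byte char (#3). Advance 3.
Byte at offset 10: 0xE8 = 11101000 → 3-byte char (#4). Advance 3.
Byte at offset 13: 0xF0 = 11110000 → 4-byte char (#5). Advance 4.
Byte at offset 17: 0xF0 = 11110000 → 4-byte char (#6). Advance 4.
Byte at offset 21: 0xD7 = 11010111 → 2-byte char (#7). Advance 2.
Byte at offset 23: 0xF1 = 11110001 → 4-byte char (#8). Advance 4.
Reached end at offset 27 after 8 code points.

8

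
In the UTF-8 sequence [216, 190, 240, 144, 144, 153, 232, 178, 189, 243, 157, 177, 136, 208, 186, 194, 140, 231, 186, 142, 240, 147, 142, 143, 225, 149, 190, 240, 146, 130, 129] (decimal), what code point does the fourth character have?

Offset 0: leading byte 0xD8 = 11011000 → 2-byte char #1 = D8 BE.
Offset 2: leading byte 0xF0 = 11110000 → 4-byte char #2 = F0 90 90 99.
Offset 6: leading byte 0xE8 = 11101000 → 3-byte char #3 = E8 B2 BD.
Offset 9: leading byte 0xF3 = 11110011 → 4-byte char #4 = F3 9D B1 88.
Leading byte 0xF3 = 11110011 matches 11110xxx → 4-byte sequence.
Byte 1: 0xF3 = 11110011, payload 011 (3 bits).
Byte 2: 0x9D = 10011101 (10xxxxxx ✓), payload 011101.
Byte 3: 0xB1 = 10110001 (10xxxxxx ✓), payload 110001.
Byte 4: 0x88 = 10001000 (10xxxxxx ✓), payload 001000.
Concatenate: 011011101110001001000 = 0xDDC48 (21 bits → U+DDC48).

U+DDC48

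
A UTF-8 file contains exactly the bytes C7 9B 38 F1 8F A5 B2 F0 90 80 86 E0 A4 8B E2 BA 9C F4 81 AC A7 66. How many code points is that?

Byte at offset 0: 0xC7 = 11000111 → 2-byte char (#1). Advance 2.
Byte at offset 2: 0x38 = 00111000 → 1-byte char (#2). Advance 1.
Byte at offset 3: 0xF1 = 11110001 → 4-byte char (#3). Advance 4.
Byte at offset 7: 0xF0 = 11110000 → 4-byte char (#4). Advance 4.
Byte at offset 11: 0xE0 = 11100000 → 3-byte char (#5). Advance 3.
Byte at offset 14: 0xE2 = 11100010 → 3-byte char (#6). Advance 3.
Byte at offset 17: 0xF4 = 11110100 → 4-byte char (#7). Advance 4.
Byte at offset 21: 0x66 = 01100110 → 1-byte char (#8). Advance 1.
Reached end at offset 22 after 8 code points.

8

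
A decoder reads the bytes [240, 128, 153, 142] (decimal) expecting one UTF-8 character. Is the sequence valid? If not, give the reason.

Leading byte 0xF0 = 11110000 → 4-byte form.
Continuation bytes all match 10xxxxxx. Payload decodes to 0x64E.
But 0x64E < 0x10000, the minimum for a 4-byte sequence — this is an overlong encoding.

invalid (overlong encoding)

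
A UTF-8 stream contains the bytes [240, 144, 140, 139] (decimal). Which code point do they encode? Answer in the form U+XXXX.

Leading byte 0xF0 = 11110000 matches 11110xxx → 4-byte sequence.
Byte 1: 0xF0 = 11110000, payload 000 (3 bits).
Byte 2: 0x90 = 10010000 (10xxxxxx ✓), payload 010000.
Byte 3: 0x8C = 10001100 (10xxxxxx ✓), payload 001100.
Byte 4: 0x8B = 10001011 (10xxxxxx ✓), payload 001011.
Concatenate: 000010000001100001011 = 0x1030B (21 bits → U+1030B).

U+1030B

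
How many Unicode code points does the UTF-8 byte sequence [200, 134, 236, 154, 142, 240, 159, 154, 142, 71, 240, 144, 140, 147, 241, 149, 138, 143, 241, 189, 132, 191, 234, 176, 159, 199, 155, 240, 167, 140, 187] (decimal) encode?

Byte at offset 0: 0xC8 = 11001000 → 2-byte char (#1). Advance 2.
Byte at offset 2: 0xEC = 11101100 → 3-byte char (#2). Advance 3.
Byte at offset 5: 0xF0 = 11110000 → 4-byte char (#3). Advance 4.
Byte at offset 9: 0x47 = 01000111 → 1-byte char (#4). Advance 1.
Byte at offset 10: 0xF0 = 11110000 → 4-byte char (#5). Advance 4.
Byte at offset 14: 0xF1 = 11110001 → 4-byte char (#6). Advance 4.
Byte at offset 18: 0xF1 = 11110001 → 4-byte char (#7). Advance 4.
Byte at offset 22: 0xEA = 11101010 → 3-byte char (#8). Advance 3.
Byte at offset 25: 0xC7 = 11000111 → 2-byte char (#9). Advance 2.
Byte at offset 27: 0xF0 = 11110000 → 4-byte char (#10). Advance 4.
Reached end at offset 31 after 10 code points.

10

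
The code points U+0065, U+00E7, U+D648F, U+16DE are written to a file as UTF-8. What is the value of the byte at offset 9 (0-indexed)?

0x9E

U+0065 → 1-byte form 65 at offsets 0–0.
U+00E7 → 2-byte form C3 A7 at offsets 1–2.
U+D648F → 4-byte form F3 96 92 8F at offsets 3–6.
U+16DE → 3-byte form E1 9B 9E at offsets 7–9.
Offset 9 falls in char 4's range; it's byte 3 of E1 9B 9E = 0x9E.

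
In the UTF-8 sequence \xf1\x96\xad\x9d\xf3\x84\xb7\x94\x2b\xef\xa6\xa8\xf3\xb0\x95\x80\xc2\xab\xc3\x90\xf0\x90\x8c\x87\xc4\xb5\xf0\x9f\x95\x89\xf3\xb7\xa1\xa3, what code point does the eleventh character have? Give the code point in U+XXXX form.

U+F7863

Offset 0: leading byte 0xF1 = 11110001 → 4-byte char #1 = F1 96 AD 9D.
Offset 4: leading byte 0xF3 = 11110011 → 4-byte char #2 = F3 84 B7 94.
Offset 8: leading byte 0x2B = 00101011 → 1-byte char #3 = 2B.
Offset 9: leading byte 0xEF = 11101111 → 3-byte char #4 = EF A6 A8.
Offset 12: leading byte 0xF3 = 11110011 → 4-byte char #5 = F3 B0 95 80.
Offset 16: leading byte 0xC2 = 11000010 → 2-byte char #6 = C2 AB.
Offset 18: leading byte 0xC3 = 11000011 → 2-byte char #7 = C3 90.
Offset 20: leading byte 0xF0 = 11110000 → 4-byte char #8 = F0 90 8C 87.
Offset 24: leading byte 0xC4 = 11000100 → 2-byte char #9 = C4 B5.
Offset 26: leading byte 0xF0 = 11110000 → 4-byte char #10 = F0 9F 95 89.
Offset 30: leading byte 0xF3 = 11110011 → 4-byte char #11 = F3 B7 A1 A3.
Leading byte 0xF3 = 11110011 matches 11110xxx → 4-byte sequence.
Byte 1: 0xF3 = 11110011, payload 011 (3 bits).
Byte 2: 0xB7 = 10110111 (10xxxxxx ✓), payload 110111.
Byte 3: 0xA1 = 10100001 (10xxxxxx ✓), payload 100001.
Byte 4: 0xA3 = 10100011 (10xxxxxx ✓), payload 100011.
Concatenate: 011110111100001100011 = 0xF7863 (21 bits → U+F7863).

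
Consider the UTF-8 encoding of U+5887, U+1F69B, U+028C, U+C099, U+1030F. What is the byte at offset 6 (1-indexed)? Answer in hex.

1-indexed offset 6 is 0-indexed offset 5.
U+5887 → 3-byte form E5 A2 87 at offsets 0–2.
U+1F69B → 4-byte form F0 9F 9A 9B at offsets 3–6.
Offset 5 falls in char 2's range; it's byte 3 of F0 9F 9A 9B = 0x9A.

0x9A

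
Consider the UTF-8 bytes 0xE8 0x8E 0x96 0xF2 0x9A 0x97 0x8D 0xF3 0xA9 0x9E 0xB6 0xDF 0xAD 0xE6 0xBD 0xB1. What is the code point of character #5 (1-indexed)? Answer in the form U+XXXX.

Offset 0: leading byte 0xE8 = 11101000 → 3-byte char #1 = E8 8E 96.
Offset 3: leading byte 0xF2 = 11110010 → 4-byte char #2 = F2 9A 97 8D.
Offset 7: leading byte 0xF3 = 11110011 → 4-byte char #3 = F3 A9 9E B6.
Offset 11: leading byte 0xDF = 11011111 → 2-byte char #4 = DF AD.
Offset 13: leading byte 0xE6 = 11100110 → 3-byte char #5 = E6 BD B1.
Leading byte 0xE6 = 11100110 matches 1110xxxx → 3-byte sequence.
Byte 1: 0xE6 = 11100110, payload 0110 (4 bits).
Byte 2: 0xBD = 10111101 (10xxxxxx ✓), payload 111101.
Byte 3: 0xB1 = 10110001 (10xxxxxx ✓), payload 110001.
Concatenate: 0110111101110001 = 0x6F71 (16 bits → U+6F71).

U+6F71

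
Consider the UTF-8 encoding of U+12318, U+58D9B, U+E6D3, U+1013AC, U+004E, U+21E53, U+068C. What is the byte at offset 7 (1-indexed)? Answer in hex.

1-indexed offset 7 is 0-indexed offset 6.
U+12318 → 4-byte form F0 92 8C 98 at offsets 0–3.
U+58D9B → 4-byte form F1 98 B6 9B at offsets 4–7.
Offset 6 falls in char 2's range; it's byte 3 of F1 98 B6 9B = 0xB6.

0xB6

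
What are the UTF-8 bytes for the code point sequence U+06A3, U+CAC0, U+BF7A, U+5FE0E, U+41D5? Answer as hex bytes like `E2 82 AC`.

U+06A3: 2-byte form → DA A3.
U+CAC0: 3-byte form → EC AB 80.
U+BF7A: 3-byte form → EB BD BA.
U+5FE0E: 4-byte form → F1 9F B8 8E.
U+41D5: 3-byte form → E4 87 95.
Concatenated (15 bytes): DA A3 EC AB 80 EB BD BA F1 9F B8 8E E4 87 95.

DA A3 EC AB 80 EB BD BA F1 9F B8 8E E4 87 95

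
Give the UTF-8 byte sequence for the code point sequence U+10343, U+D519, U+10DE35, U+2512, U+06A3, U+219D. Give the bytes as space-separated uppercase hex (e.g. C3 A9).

F0 90 8D 83 ED 94 99 F4 8D B8 B5 E2 94 92 DA A3 E2 86 9D

U+10343: 4-byte form → F0 90 8D 83.
U+D519: 3-byte form → ED 94 99.
U+10DE35: 4-byte form → F4 8D B8 B5.
U+2512: 3-byte form → E2 94 92.
U+06A3: 2-byte form → DA A3.
U+219D: 3-byte form → E2 86 9D.
Concatenated (19 bytes): F0 90 8D 83 ED 94 99 F4 8D B8 B5 E2 94 92 DA A3 E2 86 9D.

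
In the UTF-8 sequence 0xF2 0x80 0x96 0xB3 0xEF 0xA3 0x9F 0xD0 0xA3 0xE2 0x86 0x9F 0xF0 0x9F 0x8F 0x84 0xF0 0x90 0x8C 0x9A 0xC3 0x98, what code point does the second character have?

U+F8DF

Offset 0: leading byte 0xF2 = 11110010 → 4-byte char #1 = F2 80 96 B3.
Offset 4: leading byte 0xEF = 11101111 → 3-byte char #2 = EF A3 9F.
Leading byte 0xEF = 11101111 matches 1110xxxx → 3-byte sequence.
Byte 1: 0xEF = 11101111, payload 1111 (4 bits).
Byte 2: 0xA3 = 10100011 (10xxxxxx ✓), payload 100011.
Byte 3: 0x9F = 10011111 (10xxxxxx ✓), payload 011111.
Concatenate: 1111100011011111 = 0xF8DF (16 bits → U+F8DF).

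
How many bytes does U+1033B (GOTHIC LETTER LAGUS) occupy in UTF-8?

4

U+1033B = 0x1033B. UTF-8 uses 1 byte below 0x80, 2 below 0x800, 3 below 0x10000, 4 up to 0x10FFFF. 0x1033B is in U+10000–U+10FFFF → 4 bytes.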